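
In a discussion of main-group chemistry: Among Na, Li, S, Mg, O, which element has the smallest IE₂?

IE_2 is the cost of taking one more electron from the +1 cation: Na⁺ is the bare [Ne] core; Li⁺ is the bare [He] core; S⁺ still has 5 valence electrons; Mg⁺ still has 1 valence electron; O⁺ still has 5 valence electrons.
Pulling an electron out of a noble-gas core costs far more than removing a remaining valence electron, so Na and Li sit at the high end of IE_2.
Valence configurations: S⁺ [Ne]3s²3p³, Mg⁺ [Ne]3s¹, O⁺ [He]2s²2p³.
Tabulated IE_2 (kJ/mol): Na 4562, Li 7298, S 2252, Mg 1451, O 3388.
So the second ionization energies run Mg < S < O < Na < Li.

Mg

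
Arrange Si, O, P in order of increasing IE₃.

After 2 electrons have been removed, what remains? Si²⁺ still has 2 valence electrons; O²⁺ still has 4 valence electrons; P²⁺ still has 3 valence electrons.
All are still removing valence electrons, so compare the +2 ions as you would atoms: IE_3 generally rises across a period (higher Z_eff) and falls down a group (larger shell), subject to the usual subshell exceptions.
Valence configurations: Si²⁺ [Ne]3s², O²⁺ [He]2s²2p², P²⁺ [Ne]3s²3p¹.
P²⁺ loses a lone 3p electron whereas Si²⁺ must break into a filled 3s² pair, so IE_3(Si) > IE_3(P) even though P has the higher nuclear charge.
Approximate IE_3 values (kJ/mol): Si 3232, O 5300, P 2914.
Hence IE_3: P < Si < O.

P < Si < O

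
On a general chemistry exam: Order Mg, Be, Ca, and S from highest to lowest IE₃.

Consider each +2 ion: Mg²⁺ is the bare [Ne] core; Be²⁺ is the bare [He] core; Ca²⁺ is the bare [Ar] core; S²⁺ still has 4 valence electrons.
Core electrons are held far more tightly than valence electrons, so Ca, Mg and Be top the IE_3 order.
Tabulated IE_3 (kJ/mol): Mg 7733, Be 14849, Ca 4912, S 3357.
Putting it together, IE_3: S < Ca < Mg < Be.

Be > Mg > Ca > S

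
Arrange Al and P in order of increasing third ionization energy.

IE_3 is the cost of taking one more electron from the +2 cation: Al²⁺ still has 1 valence electron; P²⁺ still has 3 valence electrons.
All are still removing valence electrons, so compare the +2 ions as you would atoms: IE_3 generally rises across a period (higher Z_eff) and falls down a group (larger shell), subject to the usual subshell exceptions.
Valence configurations: Al²⁺ [Ne]3s¹, P²⁺ [Ne]3s²3p¹.
Tabulated IE_3 (kJ/mol): Al 2745, P 2914.
Putting it together, IE_3: Al < P.

Al, P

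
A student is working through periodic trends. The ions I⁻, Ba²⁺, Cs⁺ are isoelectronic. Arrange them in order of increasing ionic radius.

Ba²⁺ < Cs⁺ < I⁻

All of these have 54 electrons, so size is governed by nuclear charge alone: the more protons, the stronger the pull on the same electron cloud, and the smaller the ion.
Nuclear charges: Ba²⁺ (Z=56), Cs⁺ (Z=55), I⁻ (Z=53).
Smallest to largest: Ba²⁺ < Cs⁺ < I⁻.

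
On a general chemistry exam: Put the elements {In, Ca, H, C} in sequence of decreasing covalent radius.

H is in period 1, group 1; C is in period 2, group 14; Ca is in period 4, group 2; In is in period 5, group 13.
Across a period the added protons contract the valence shell; down a group each new principal shell makes the atom larger.
These span different periods and groups, so the two trends combine.
C > H: period and group pull opposite ways; the down-group shift dominates (75 vs 32 pm).
In > C: both effects reinforce here, so In is clearly the larger of the two.
Ca > In: period and group pull opposite ways; the across-period shift dominates (171 vs 142 pm).
For reference (pm): H 32, C 75, Ca 171, In 142.
So from largest to smallest: Ca > In > C > H.

Ca > In > C > H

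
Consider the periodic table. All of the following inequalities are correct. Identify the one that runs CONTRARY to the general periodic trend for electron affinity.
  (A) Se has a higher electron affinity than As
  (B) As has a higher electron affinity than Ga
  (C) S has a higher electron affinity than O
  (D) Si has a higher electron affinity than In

(C)

The general trend: electron affinity increases across a period and decreases down a group.
(A) Se (period 4, group 16) vs As (period 4, group 15): the stated order agrees with the simple trend.
(B) As (period 4, group 15) vs Ga (period 4, group 13): the stated order agrees with the simple trend.
(C) S (period 3, group 16) vs O (period 2, group 16): the stated order contradicts the simple trend.
(D) Si (period 3, group 14) vs In (period 5, group 13): the stated order agrees with the simple trend.
The exception is (C): the compact 2p subshell of O repels the added electron more than S's larger 3p does.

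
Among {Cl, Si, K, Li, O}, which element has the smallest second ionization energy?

Si

IE_2 is the cost of taking one more electron from the +1 cation: Cl⁺ still has 6 valence electrons; Si⁺ still has 3 valence electrons; K⁺ is the bare [Ar] core; Li⁺ is the bare [He] core; O⁺ still has 5 valence electrons.
Usually core removal costs more than valence removal, but here the competition is close: a tightly held n=2 valence electron can cost more to remove than an n=3 core electron, so the actual values have to decide it.
Valence configurations: Cl⁺ [Ne]3s²3p⁴, Si⁺ [Ne]3s²3p¹, O⁺ [He]2s²2p³.
Tabulated IE_2 (kJ/mol): Cl 2298, Si 1577, K 3052, Li 7298, O 3388.
So the second ionization energies run Si < Cl < K < O < Li.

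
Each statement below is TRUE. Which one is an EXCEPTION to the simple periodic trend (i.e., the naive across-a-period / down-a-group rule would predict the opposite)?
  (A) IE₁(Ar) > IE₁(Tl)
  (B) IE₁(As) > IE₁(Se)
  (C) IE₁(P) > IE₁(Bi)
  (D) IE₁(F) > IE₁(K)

(B)

The general trend: IE₁ increases across a period and decreases down a group.
(A) Ar (period 3, group 18) vs Tl (period 6, group 13): the stated order agrees with the simple trend.
(B) As (period 4, group 15) vs Se (period 4, group 16): the stated order contradicts the simple trend.
(C) P (period 3, group 15) vs Bi (period 6, group 15): the stated order agrees with the simple trend.
(D) F (period 2, group 17) vs K (period 4, group 1): the stated order agrees with the simple trend.
The exception is (B): Se (4p⁴) ionizes more easily than half-filled As (4p³).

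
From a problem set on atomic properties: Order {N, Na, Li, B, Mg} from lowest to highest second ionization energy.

After 1 electron has been removed, what remains? N⁺ still has 4 valence electrons; Na⁺ is the bare [Ne] core; Li⁺ is the bare [He] core; B⁺ still has 2 valence electrons; Mg⁺ still has 1 valence electron.
Pulling an electron out of a noble-gas core costs far more than removing a remaining valence electron, so Na and Li sit at the high end of IE_2.
Valence configurations: N⁺ [He]2s²2p², B⁺ [He]2s², Mg⁺ [Ne]3s¹.
The numbers (kJ/mol): N 2856, Na 4562, Li 7298, B 2427, Mg 1451.
Hence IE_2: Mg < B < N < Na < Li.

Mg, B, N, Na, Li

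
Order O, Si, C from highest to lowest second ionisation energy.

O > C > Si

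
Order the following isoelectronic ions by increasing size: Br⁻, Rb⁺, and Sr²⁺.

Sr²⁺, Rb⁺, Br⁻

All of these have 36 electrons, so size is governed by nuclear charge alone: the more protons, the stronger the pull on the same electron cloud, and the smaller the ion.
Nuclear charges: Sr²⁺ (Z=38), Rb⁺ (Z=37), Br⁻ (Z=35).
Smallest to largest: Sr²⁺ < Rb⁺ < Br⁻.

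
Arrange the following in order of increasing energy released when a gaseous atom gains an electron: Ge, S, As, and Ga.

Ga, As, Ge, S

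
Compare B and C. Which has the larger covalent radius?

B

B is in period 2, group 13; C is in period 2, group 14.
Across a period the added protons contract the valence shell; down a group each new principal shell makes the atom larger.
All lie in period 2, so atomic radius increases right to left.
So B has the larger covalent radius (B > C).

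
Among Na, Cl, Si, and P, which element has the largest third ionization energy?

Na

After 2 electrons have been removed, what remains? Na²⁺ is already 1 electron into the core; Cl²⁺ still has 5 valence electrons; Si²⁺ still has 2 valence electrons; P²⁺ still has 3 valence electrons.
Breaking into a closed-shell core is much more expensive than removing a leftover valence electron — Na has the largest IE_3 here.
Valence configurations: Cl²⁺ [Ne]3s²3p³, Si²⁺ [Ne]3s², P²⁺ [Ne]3s²3p¹.
P²⁺ loses a lone 3p electron whereas Si²⁺ must break into a filled 3s² pair, so IE_3(Si) > IE_3(P) even though P has the higher nuclear charge.
The numbers (kJ/mol): Na 6910, Cl 3822, Si 3232, P 2914.
Putting it together, IE_3: P < Si < Cl < Na.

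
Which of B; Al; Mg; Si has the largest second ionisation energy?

Consider each +1 ion: B⁺ still has 2 valence electrons; Al⁺ still has 2 valence electrons; Mg⁺ still has 1 valence electron; Si⁺ still has 3 valence electrons.
All are still removing valence electrons, so compare the +1 ions as you would atoms: IE_2 generally rises across a period (higher Z_eff) and falls down a group (larger shell), subject to the usual subshell exceptions.
Valence configurations: B⁺ [He]2s², Al⁺ [Ne]3s², Mg⁺ [Ne]3s¹, Si⁺ [Ne]3s²3p¹.
Si⁺ loses a lone 3p electron whereas Al⁺ must break into a filled 3s² pair, so IE_2(Al) > IE_2(Si) even though Si has the higher nuclear charge.
Approximate IE_2 values (kJ/mol): B 2427, Al 1817, Mg 1451, Si 1577.
Hence IE_2: Mg < Si < Al < B.

B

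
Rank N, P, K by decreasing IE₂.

The second ionization energy removes an electron from the +1 ion. For each element: N⁺ still has 4 valence electrons; P⁺ still has 4 valence electrons; K⁺ is the bare [Ar] core.
Core electrons are held far more tightly than valence electrons, so K tops the IE_2 order.
Valence configurations: N⁺ [He]2s²2p², P⁺ [Ne]3s²3p².
The numbers (kJ/mol): N 2856, P 1907, K 3052.
So the second ionization energies run P < N < K.

K, N, P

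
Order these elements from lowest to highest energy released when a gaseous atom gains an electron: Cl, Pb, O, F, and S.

Adding an electron releases more energy for atoms nearer the top right (short of the noble gases).
Here both period and group differ, so the two effects have to be weighed against each other.
O > Pb: both effects reinforce here, so O is clearly the higher of the two.
S > O: this pair runs against the simple trend — see the exception note.
F > S: relative to S, both the across-period and down-group shifts push F's electron affinity up.
Cl > F: this pair runs against the simple trend — see the exception note.
Note the exception: S has a higher electron affinity than O, contrary to the simple trend — the compact 2p subshell of O repels the added electron more than S's larger 3p does.
Note the exception: Cl has a higher electron affinity than F, contrary to the simple trend — F's small 2p subshell makes the incoming electron feel strong e⁻–e⁻ repulsion, so Cl actually releases more energy on gaining an electron.
Approximate values (kJ/mol): O 141, F 328, S 200, Cl 349, Pb 35.
So from lowest to highest: Pb < O < S < F < Cl.

Pb < O < S < F < Cl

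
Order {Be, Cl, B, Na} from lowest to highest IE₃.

B, Cl, Na, Be

After 2 electrons have been removed, what remains? Be²⁺ is the bare [He] core; Cl²⁺ still has 5 valence electrons; B²⁺ still has 1 valence electron; Na²⁺ is already 1 electron into the core.
Core electrons are held far more tightly than valence electrons, so Na and Be top the IE_3 order.
Valence configurations: Cl²⁺ [Ne]3s²3p³, B²⁺ [He]2s¹.
Approximate IE_3 values (kJ/mol): Be 14849, Cl 3822, B 3660, Na 6910.
Hence IE_3: B < Cl < Na < Be.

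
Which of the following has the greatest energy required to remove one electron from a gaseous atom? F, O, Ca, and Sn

F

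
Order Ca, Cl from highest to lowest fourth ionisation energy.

After 3 electrons have been removed, what remains? Ca³⁺ is already 1 electron into the core; Cl³⁺ still has 4 valence electrons.
Pulling an electron out of a noble-gas core costs far more than removing a remaining valence electron, so Ca sits at the high end of IE_4.
Tabulated IE_4 (kJ/mol): Ca 6491, Cl 5159.
So the fourth ionization energies run Cl < Ca.

Ca > Cl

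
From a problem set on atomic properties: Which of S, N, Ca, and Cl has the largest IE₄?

IE_4 is the cost of taking one more electron from the +3 cation: S³⁺ still has 3 valence electrons; N³⁺ still has 2 valence electrons; Ca³⁺ is already 1 electron into the core; Cl³⁺ still has 4 valence electrons.
Usually core removal costs more than valence removal, but here the competition is close: a tightly held n=2 valence electron can cost more to remove than an n=3 core electron, so the actual values have to decide it.
Valence configurations: S³⁺ [Ne]3s²3p¹, N³⁺ [He]2s², Cl³⁺ [Ne]3s²3p².
The numbers (kJ/mol): S 4556, N 7475, Ca 6491, Cl 5159.
Overall IE_4 order: S < Cl < Ca < N.

N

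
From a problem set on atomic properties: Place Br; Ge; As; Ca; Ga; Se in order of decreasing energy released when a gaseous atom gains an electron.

Br > Se > Ge > As > Ga > Ca

Ca is in period 4, group 2; Ga is in period 4, group 13; Ge is in period 4, group 14; As is in period 4, group 15; Se is in period 4, group 16; Br is in period 4, group 17.
Atoms with high Z_eff and room in the valence shell (especially the halogens) have the most exothermic electron affinities.
All lie in period 4; the across-period trend (electron affinity increases left to right) applies, with the exception below.
Note the exception: Ge has a higher electron affinity than As, contrary to the simple trend — adding an electron to As's half-filled 4p³ is unfavourable, so Ge (4p²) has the more exothermic EA.
Approximate values (kJ/mol): Ca 2, Ga 29, Ge 119, As 78, Se 195, Br 325.
So from highest to lowest: Br > Se > Ge > As > Ga > Ca.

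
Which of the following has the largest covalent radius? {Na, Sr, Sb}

Sr

Na is in period 3, group 1; Sr is in period 5, group 2; Sb is in period 5, group 15.
Radius decreases left→right (rising Z_eff, same n) and increases top→bottom (higher n).
These span different periods and groups, so the two trends combine.
Na > Sb: the two effects oppose for this pair; the across-period effect wins (155 vs 140 pm).
Sr > Na: period and group pull opposite ways; the down-group shift dominates (185 vs 155 pm).
For reference (pm): Na 155, Sr 185, Sb 140.
The largest covalent radius among these belongs to Sr.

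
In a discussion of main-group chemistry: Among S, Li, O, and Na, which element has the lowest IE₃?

S

Consider each +2 ion: S²⁺ still has 4 valence electrons; Li²⁺ is already 1 electron into the core; O²⁺ still has 4 valence electrons; Na²⁺ is already 1 electron into the core.
Pulling an electron out of a noble-gas core costs far more than removing a remaining valence electron, so Na and Li sit at the high end of IE_3.
Valence configurations: S²⁺ [Ne]3s²3p², O²⁺ [He]2s²2p².
Tabulated IE_3 (kJ/mol): S 3357, Li 11815, O 5300, Na 6910.
Overall IE_3 order: S < O < Na < Li.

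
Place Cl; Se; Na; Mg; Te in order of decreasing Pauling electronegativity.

Na is in period 3, group 1; Mg is in period 3, group 2; Cl is in period 3, group 17; Se is in period 4, group 16; Te is in period 5, group 16.
Smaller atoms with higher effective nuclear charge are more electronegative.
Neither a single period nor a single group — weigh both effects.
Mg > Na: both are in period 3; the period trend gives Mg the larger value.
Te > Mg: the two effects oppose for this pair; the across-period effect wins (2.10 vs 1.31).
Se > Te: they share group 16; the group trend gives Se the larger value.
Cl > Se: relative to Se, both the across-period and down-group shifts push Cl's electronegativity up.
Approximate values (Pauling): Na 0.93, Mg 1.31, Cl 3.16, Se 2.55, Te 2.10.
So from highest to lowest: Cl > Se > Te > Mg > Na.

Cl, Se, Te, Mg, Na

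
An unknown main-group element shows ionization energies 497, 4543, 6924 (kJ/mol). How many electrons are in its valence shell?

1

Look for the largest jump between consecutive ionization energies: IE2/IE1 ≈ 9.1, far larger than any earlier ratio.
That jump marks the point where a core electron is being removed. So the atom has 1 valence electron.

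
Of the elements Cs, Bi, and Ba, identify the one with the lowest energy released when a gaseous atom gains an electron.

Cs is in period 6, group 1; Ba is in period 6, group 2; Bi is in period 6, group 15.
Electron affinity generally becomes more exothermic across a period toward the halogens and less exothermic down a group.
All lie in period 6; the across-period trend (electron affinity increases left to right) applies, with the exception below.
Note the exception: Cs has a higher electron affinity than Ba, contrary to the simple trend — adding an electron to Ba (ns²) has to open a new, higher-energy np subshell, which is unfavourable.
Tabulated electron affinity (kJ/mol): Cs 46, Ba 14, Bi 91.
The lowest energy released when a gaseous atom gains an electron among these belongs to Ba.

Ba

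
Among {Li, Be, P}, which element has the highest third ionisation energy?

Be

After 2 electrons have been removed, what remains? Li²⁺ is already 1 electron into the core; Be²⁺ is the bare [He] core; P²⁺ still has 3 valence electrons.
Breaking into a closed-shell core is much more expensive than removing a leftover valence electron — Li and Be have the largest IE_3 here.
Approximate IE_3 values (kJ/mol): Li 11815, Be 14849, P 2914.
Overall IE_3 order: P < Li < Be.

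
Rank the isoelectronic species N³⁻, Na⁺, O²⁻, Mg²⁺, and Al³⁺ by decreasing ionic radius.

N³⁻, O²⁻, Na⁺, Mg²⁺, Al³⁺

All of these have 10 electrons, so size is governed by nuclear charge alone: the more protons, the stronger the pull on the same electron cloud, and the smaller the ion.
Nuclear charges: Al³⁺ (Z=13), Mg²⁺ (Z=12), Na⁺ (Z=11), O²⁻ (Z=8), N³⁻ (Z=7).
Largest to smallest: N³⁻ > O²⁻ > Na⁺ > Mg²⁺ > Al³⁺.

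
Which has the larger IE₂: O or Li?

Li

After 1 electron has been removed, what remains? O⁺ still has 5 valence electrons; Li⁺ is the bare [He] core.
Core electrons are held far more tightly than valence electrons, so Li tops the IE_2 order.
The numbers (kJ/mol): O 3388, Li 7298.
So the second ionization energies run O < Li.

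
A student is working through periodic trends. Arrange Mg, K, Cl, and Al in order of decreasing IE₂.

K > Cl > Al > Mg

Consider each +1 ion: Mg⁺ still has 1 valence electron; K⁺ is the bare [Ar] core; Cl⁺ still has 6 valence electrons; Al⁺ still has 2 valence electrons.
Pulling an electron out of a noble-gas core costs far more than removing a remaining valence electron, so K sits at the high end of IE_2.
Valence configurations: Mg⁺ [Ne]3s¹, Cl⁺ [Ne]3s²3p⁴, Al⁺ [Ne]3s².
Tabulated IE_2 (kJ/mol): Mg 1451, K 3052, Cl 2298, Al 1817.
Overall IE_2 order: Mg < Al < Cl < K.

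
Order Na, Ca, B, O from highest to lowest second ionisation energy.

Consider each +1 ion: Na⁺ is the bare [Ne] core; Ca⁺ still has 1 valence electron; B⁺ still has 2 valence electrons; O⁺ still has 5 valence electrons.
Pulling an electron out of a noble-gas core costs far more than removing a remaining valence electron, so Na sits at the high end of IE_2.
Valence configurations: Ca⁺ [Ar]4s¹, B⁺ [He]2s², O⁺ [He]2s²2p³.
Tabulated IE_2 (kJ/mol): Na 4562, Ca 1145, B 2427, O 3388.
Overall IE_2 order: Ca < B < O < Na.

Na > O > B > Ca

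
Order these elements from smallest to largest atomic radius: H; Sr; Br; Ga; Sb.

Across a period the added protons contract the valence shell; down a group each new principal shell makes the atom larger.
Neither a single period nor a single group — weigh both effects.
Br > H: the two effects oppose for this pair; the down-group effect wins (114 vs 32 pm).
Ga > Br: both are in period 4; the period trend gives Ga the larger value.
Sb > Ga: the two effects oppose for this pair; the down-group effect wins (140 vs 124 pm).
Sr > Sb: Sr lies to the left of Sb in period 5, so the across-period effect alone puts Sr larger.
Tabulated atomic radius (pm): H 32, Ga 124, Br 114, Sr 185, Sb 140.
So from smallest to largest: H < Br < Ga < Sb < Sr.

H < Br < Ga < Sb < Sr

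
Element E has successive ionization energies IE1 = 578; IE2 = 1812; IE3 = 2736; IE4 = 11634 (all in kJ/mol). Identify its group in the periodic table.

Look for the largest jump between consecutive ionization energies: IE4/IE3 ≈ 4.3, far larger than any earlier ratio.
That jump marks the point where a core electron is being removed. So the atom has 3 valence electrons.
A main-group element with 3 valence electrons is in group 13.

Group 13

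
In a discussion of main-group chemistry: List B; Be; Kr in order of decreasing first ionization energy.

Kr > Be > B

Be is in period 2, group 2; B is in period 2, group 13; Kr is in period 4, group 18.
Removing the outermost electron gets harder across a period and easier down a group.
Here both period and group differ, so the two effects have to be weighed against each other.
Be > B: this pair runs against the simple trend — see the exception note.
Kr > Be: period and group pull opposite ways; the across-period shift dominates (1351 vs 900 kJ/mol).
Note the exception: Be has a higher first ionization energy than B, contrary to the simple trend — removing B's lone 2p electron is easier than breaking Be's filled 2s².
Tabulated first ionization energy (kJ/mol): Be 900, B 801, Kr 1351.
So from highest to lowest: Kr > Be > B.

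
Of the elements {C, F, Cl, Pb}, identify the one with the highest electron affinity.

Cl

Adding an electron releases more energy for atoms nearer the top right (short of the noble gases).
These span different periods and groups, so the two trends combine.
C > Pb: they share group 14; the group trend gives C the larger value.
F > C: both are in period 2; the period trend gives F the larger value.
Cl > F: this pair runs against the simple trend — see the exception note.
Note the exception: Cl has a higher electron affinity than F, contrary to the simple trend — F's small 2p subshell makes the incoming electron feel strong e⁻–e⁻ repulsion, so Cl actually releases more energy on gaining an electron.
For reference (kJ/mol): C 122, F 328, Cl 349, Pb 35.
The highest electron affinity among these belongs to Cl.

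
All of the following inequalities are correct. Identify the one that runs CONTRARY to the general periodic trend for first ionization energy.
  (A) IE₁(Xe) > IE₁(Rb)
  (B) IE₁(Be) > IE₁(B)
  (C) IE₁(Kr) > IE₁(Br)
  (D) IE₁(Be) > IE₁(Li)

The general trend: first ionization energy increases across a period and decreases down a group.
(A) Xe (period 5, group 18) vs Rb (period 5, group 1): the stated order agrees with the simple trend.
(B) Be (period 2, group 2) vs B (period 2, group 13): the stated order contradicts the simple trend.
(C) Kr (period 4, group 18) vs Br (period 4, group 17): the stated order agrees with the simple trend.
(D) Be (period 2, group 2) vs Li (period 2, group 1): the stated order agrees with the simple trend.
The exception is (B): removing B's lone 2p electron is easier than breaking Be's filled 2s².

(B)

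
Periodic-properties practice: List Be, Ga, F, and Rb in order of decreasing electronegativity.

Be is in period 2, group 2; F is in period 2, group 17; Ga is in period 4, group 13; Rb is in period 5, group 1.
Smaller atoms with higher effective nuclear charge are more electronegative.
Neither a single period nor a single group — weigh both effects.
Be > Rb: relative to Rb, both the across-period and down-group shifts push Be's electronegativity up.
Ga > Be: period and group pull opposite ways; the across-period shift dominates (1.81 vs 1.57).
F > Ga: both effects reinforce here, so F is clearly the higher of the two.
For reference (Pauling): Be 1.57, F 3.98, Ga 1.81, Rb 0.82.
So from highest to lowest: F > Ga > Be > Rb.

F > Ga > Be > Rb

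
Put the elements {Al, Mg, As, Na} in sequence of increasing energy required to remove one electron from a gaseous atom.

IE₁ increases left→right with effective nuclear charge and decreases top→bottom as the valence shell moves farther out.
These span different periods and groups, so the two trends combine.
Al > Na: Al lies to the right of Na in period 3, so the across-period effect alone puts Al higher.
Mg > Al: this pair runs against the simple trend — see the exception note.
As > Mg: the two effects oppose for this pair; the across-period effect wins (947 vs 738 kJ/mol).
Note the exception: Mg has a higher first ionization energy than Al, contrary to the simple trend — Al's single 3p electron is easier to remove than one from Mg's filled 3s².
Approximate values (kJ/mol): Na 496, Mg 738, Al 578, As 947.
So from lowest to highest: Na < Al < Mg < As.

Na, Al, Mg, As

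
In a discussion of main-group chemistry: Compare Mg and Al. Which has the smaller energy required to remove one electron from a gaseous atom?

Al

Removing the outermost electron gets harder across a period and easier down a group.
All lie in period 3; the across-period trend (first ionization energy increases left to right) applies, with the exception below.
Note the exception: Mg has a higher first ionization energy than Al, contrary to the simple trend — Al's single 3p electron is easier to remove than one from Mg's filled 3s².
For reference (kJ/mol): Mg 738, Al 578.
So Al has the smaller energy required to remove one electron from a gaseous atom (Al < Mg).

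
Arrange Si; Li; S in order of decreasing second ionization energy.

Li, S, Si

IE_2 is the cost of taking one more electron from the +1 cation: Si⁺ still has 3 valence electrons; Li⁺ is the bare [He] core; S⁺ still has 5 valence electrons.
Breaking into a closed-shell core is much more expensive than removing a leftover valence electron — Li has the largest IE_2 here.
Valence configurations: Si⁺ [Ne]3s²3p¹, S⁺ [Ne]3s²3p³.
Approximate IE_2 values (kJ/mol): Si 1577, Li 7298, S 2252.
Hence IE_2: Si < S < Li.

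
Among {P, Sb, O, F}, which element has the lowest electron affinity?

P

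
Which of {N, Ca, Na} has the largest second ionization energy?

Na

Consider each +1 ion: N⁺ still has 4 valence electrons; Ca⁺ still has 1 valence electron; Na⁺ is the bare [Ne] core.
Pulling an electron out of a noble-gas core costs far more than removing a remaining valence electron, so Na sits at the high end of IE_2.
Valence configurations: N⁺ [He]2s²2p², Ca⁺ [Ar]4s¹.
The numbers (kJ/mol): N 2856, Ca 1145, Na 4562.
So the second ionization energies run Ca < N < Na.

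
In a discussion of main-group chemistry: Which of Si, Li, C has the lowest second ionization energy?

IE_2 is the cost of taking one more electron from the +1 cation: Si⁺ still has 3 valence electrons; Li⁺ is the bare [He] core; C⁺ still has 3 valence electrons.
Breaking into a closed-shell core is much more expensive than removing a leftover valence electron — Li has the largest IE_2 here.
Valence configurations: Si⁺ [Ne]3s²3p¹, C⁺ [He]2s²2p¹.
Tabulated IE_2 (kJ/mol): Si 1577, Li 7298, C 2353.
Hence IE_2: Si < C < Li.

Si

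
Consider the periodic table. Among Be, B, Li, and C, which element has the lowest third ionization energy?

B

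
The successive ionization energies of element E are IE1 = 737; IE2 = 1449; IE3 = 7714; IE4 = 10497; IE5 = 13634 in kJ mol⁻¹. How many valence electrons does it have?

2

Look for the largest jump between consecutive ionization energies: IE3/IE2 ≈ 5.3, far larger than any earlier ratio.
That jump marks the point where a core electron is being removed. So the atom has 2 valence electrons.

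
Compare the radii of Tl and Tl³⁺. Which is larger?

Forming Tl³⁺ removes 3 electrons from Tl. Fewer electrons for the same nuclear charge means less shielding and a higher Z_eff on the remaining electrons, and for main-group metals the entire outer shell is lost.
A cation is smaller than its parent atom: Tl³⁺ < Tl.

Tl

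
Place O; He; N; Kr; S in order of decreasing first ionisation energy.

He > N > Kr > O > S

He is in period 1, group 18; N is in period 2, group 15; O is in period 2, group 16; S is in period 3, group 16; Kr is in period 4, group 18.
IE₁ increases left→right with effective nuclear charge and decreases top→bottom as the valence shell moves farther out.
Here both period and group differ, so the two effects have to be weighed against each other.
O > S: O sits above S in group 16, so the down-group effect alone puts O higher.
Kr > O: period and group pull opposite ways; the across-period shift dominates (1351 vs 1314 kJ/mol).
N > Kr: the two effects oppose for this pair; the down-group effect wins (1402 vs 1351 kJ/mol).
He > N: relative to N, both the across-period and down-group shifts push He's first ionization energy up.
Note the exception: N has a higher first ionization energy than O, contrary to the simple trend — pairing an electron in O's 2p⁴ costs repulsion energy, so O ionizes more easily than half-filled N (2p³).
Tabulated first ionization energy (kJ/mol): He 2372, N 1402, O 1314, S 1000, Kr 1351.
So from highest to lowest: He > N > Kr > O > S.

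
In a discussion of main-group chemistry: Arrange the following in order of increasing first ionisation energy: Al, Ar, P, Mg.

Mg is in period 3, group 2; Al is in period 3, group 13; P is in period 3, group 15; Ar is in period 3, group 18.
First ionization energy rises across a period (greater Z_eff holds electrons more tightly) and falls down a group (valence electrons are farther from the nucleus).
All lie in period 3; the across-period trend (first ionization energy increases left to right) applies, with the exception below.
Note the exception: Mg has a higher first ionization energy than Al, contrary to the simple trend — Al's single 3p electron is easier to remove than one from Mg's filled 3s².
Approximate values (kJ/mol): Mg 738, Al 578, P 1012, Ar 1521.
So from lowest to highest: Al < Mg < P < Ar.

Al < Mg < P < Ar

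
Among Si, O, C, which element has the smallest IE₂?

Si

After 1 electron has been removed, what remains? Si⁺ still has 3 valence electrons; O⁺ still has 5 valence electrons; C⁺ still has 3 valence electrons.
All are still removing valence electrons, so compare the +1 ions as you would atoms: IE_2 generally rises across a period (higher Z_eff) and falls down a group (larger shell), subject to the usual subshell exceptions.
Valence configurations: Si⁺ [Ne]3s²3p¹, O⁺ [He]2s²2p³, C⁺ [He]2s²2p¹.
Approximate IE_2 values (kJ/mol): Si 1577, O 3388, C 2353.
Hence IE_2: Si < C < O.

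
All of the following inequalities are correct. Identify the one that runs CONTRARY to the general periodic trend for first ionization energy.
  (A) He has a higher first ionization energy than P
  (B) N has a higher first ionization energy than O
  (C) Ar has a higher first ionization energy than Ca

(B)

The general trend: first ionization energy increases across a period and decreases down a group.
(A) He (period 1, group 18) vs P (period 3, group 15): the stated order agrees with the simple trend.
(B) N (period 2, group 15) vs O (period 2, group 16): the stated order contradicts the simple trend.
(C) Ar (period 3, group 18) vs Ca (period 4, group 2): the stated order agrees with the simple trend.
The exception is (B): pairing an electron in O's 2p⁴ costs repulsion energy, so O ionizes more easily than half-filled N (2p³).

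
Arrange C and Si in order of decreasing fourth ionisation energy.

C > Si

IE_4 is the cost of taking one more electron from the +3 cation: C³⁺ still has 1 valence electron; Si³⁺ still has 1 valence electron.
All are still removing valence electrons, so compare the +3 ions as you would atoms: IE_4 generally rises across a period (higher Z_eff) and falls down a group (larger shell), subject to the usual subshell exceptions.
Valence configurations: C³⁺ [He]2s¹, Si³⁺ [Ne]3s¹.
Approximate IE_4 values (kJ/mol): C 6223, Si 4356.
Putting it together, IE_4: Si < C.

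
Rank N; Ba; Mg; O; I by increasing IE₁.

Ba, Mg, I, O, N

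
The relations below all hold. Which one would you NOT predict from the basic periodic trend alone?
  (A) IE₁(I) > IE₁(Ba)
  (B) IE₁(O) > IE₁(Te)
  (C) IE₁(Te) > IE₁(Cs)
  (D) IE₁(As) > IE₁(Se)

(D)

The general trend: first ionization energy increases across a period and decreases down a group.
(A) I (period 5, group 17) vs Ba (period 6, group 2): the stated order agrees with the simple trend.
(B) O (period 2, group 16) vs Te (period 5, group 16): the stated order agrees with the simple trend.
(C) Te (period 5, group 16) vs Cs (period 6, group 1): the stated order agrees with the simple trend.
(D) As (period 4, group 15) vs Se (period 4, group 16): the stated order contradicts the simple trend.
The exception is (D): Se (4p⁴) ionizes more easily than half-filled As (4p³).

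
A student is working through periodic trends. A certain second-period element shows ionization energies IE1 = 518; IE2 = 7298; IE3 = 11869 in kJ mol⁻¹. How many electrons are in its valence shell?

1

Look for the largest jump between consecutive ionization energies: IE2/IE1 ≈ 14.1, far larger than any earlier ratio.
That jump marks the point where a core electron is being removed. So the atom has 1 valence electron.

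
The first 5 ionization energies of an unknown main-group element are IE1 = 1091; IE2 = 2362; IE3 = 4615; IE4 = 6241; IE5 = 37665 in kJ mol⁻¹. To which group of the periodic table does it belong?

Look for the largest jump between consecutive ionization energies: IE5/IE4 ≈ 6.0, far larger than any earlier ratio.
That jump marks the point where a core electron is being removed. So the atom has 4 valence electrons.
A main-group element with 4 valence electrons is in group 14.

Group 14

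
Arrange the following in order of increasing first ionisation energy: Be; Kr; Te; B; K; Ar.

Across a period the outer electron is held more tightly (higher IE₁); down a group it sits in a higher shell, more shielded, and comes off more easily.
Neither a single period nor a single group — weigh both effects.
B > K: both effects reinforce here, so B is clearly the higher of the two.
Te > B: the two effects oppose for this pair; the across-period effect wins (869 vs 801 kJ/mol).
Be > Te: period and group pull opposite ways; the down-group shift dominates (900 vs 869 kJ/mol).
Kr > Be: the two effects oppose for this pair; the across-period effect wins (1351 vs 900 kJ/mol).
Ar > Kr: Ar sits above Kr in group 18, so the down-group effect alone puts Ar higher.
Note the exception: Be has a higher first ionization energy than B, contrary to the simple trend — removing B's lone 2p electron is easier than breaking Be's filled 2s².
Approximate values (kJ/mol): Be 900, B 801, Ar 1521, K 419, Kr 1351, Te 869.
So from lowest to highest: K < B < Te < Be < Kr < Ar.

K, B, Te, Be, Kr, Ar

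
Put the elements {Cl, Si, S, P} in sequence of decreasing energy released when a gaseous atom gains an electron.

Cl > S > Si > P

EA tends to increase across a period and decrease down a group, though the pattern is less regular than for IE or radius.
All lie in period 3; the across-period trend (electron affinity increases left to right) applies, with the exception below.
Note the exception: Si has a higher electron affinity than P, contrary to the simple trend — adding an electron to P's half-filled 3p³ is unfavourable, so Si (3p²) has the more exothermic EA.
Approximate values (kJ/mol): Si 134, P 72, S 200, Cl 349.
So from highest to lowest: Cl > S > Si > P.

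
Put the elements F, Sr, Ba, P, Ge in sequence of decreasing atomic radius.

Ba > Sr > Ge > P > F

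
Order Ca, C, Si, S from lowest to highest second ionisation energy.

Ca < Si < S < C

IE_2 is the cost of taking one more electron from the +1 cation: Ca⁺ still has 1 valence electron; C⁺ still has 3 valence electrons; Si⁺ still has 3 valence electrons; S⁺ still has 5 valence electrons.
All are still removing valence electrons, so compare the +1 ions as you would atoms: IE_2 generally rises across a period (higher Z_eff) and falls down a group (larger shell), subject to the usual subshell exceptions.
Valence configurations: Ca⁺ [Ar]4s¹, C⁺ [He]2s²2p¹, Si⁺ [Ne]3s²3p¹, S⁺ [Ne]3s²3p³.
Tabulated IE_2 (kJ/mol): Ca 1145, C 2353, Si 1577, S 2252.
Putting it together, IE_2: Ca < Si < S < C.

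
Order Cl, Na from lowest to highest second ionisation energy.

The second ionization energy removes an electron from the +1 ion. For each element: Cl⁺ still has 6 valence electrons; Na⁺ is the bare [Ne] core.
Pulling an electron out of a noble-gas core costs far more than removing a remaining valence electron, so Na sits at the high end of IE_2.
Tabulated IE_2 (kJ/mol): Cl 2298, Na 4562.
Hence IE_2: Cl < Na.

Cl < Na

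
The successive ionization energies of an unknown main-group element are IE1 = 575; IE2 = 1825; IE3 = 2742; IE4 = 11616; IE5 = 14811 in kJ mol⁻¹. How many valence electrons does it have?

Look for the largest jump between consecutive ionization energies: IE4/IE3 ≈ 4.2, far larger than any earlier ratio.
That jump marks the point where a core electron is being removed. So the atom has 3 valence electrons.

3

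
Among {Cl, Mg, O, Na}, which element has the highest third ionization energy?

Mg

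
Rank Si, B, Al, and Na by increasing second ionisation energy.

Consider each +1 ion: Si⁺ still has 3 valence electrons; B⁺ still has 2 valence electrons; Al⁺ still has 2 valence electrons; Na⁺ is the bare [Ne] core.
Core electrons are held far more tightly than valence electrons, so Na tops the IE_2 order.
Valence configurations: Si⁺ [Ne]3s²3p¹, B⁺ [He]2s², Al⁺ [Ne]3s².
Si⁺ loses a lone 3p electron whereas Al⁺ must break into a filled 3s² pair, so IE_2(Al) > IE_2(Si) even though Si has the higher nuclear charge.
Tabulated IE_2 (kJ/mol): Si 1577, B 2427, Al 1817, Na 4562.
Hence IE_2: Si < Al < B < Na.

Si, Al, B, Na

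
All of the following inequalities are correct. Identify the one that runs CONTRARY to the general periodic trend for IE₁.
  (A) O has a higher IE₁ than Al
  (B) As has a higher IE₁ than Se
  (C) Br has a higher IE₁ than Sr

(B)

The general trend: IE₁ increases across a period and decreases down a group.
(A) O (period 2, group 16) vs Al (period 3, group 13): the stated order agrees with the simple trend.
(B) As (period 4, group 15) vs Se (period 4, group 16): the stated order contradicts the simple trend.
(C) Br (period 4, group 17) vs Sr (period 5, group 2): the stated order agrees with the simple trend.
The exception is (B): Se (4p⁴) ionizes more easily than half-filled As (4p³).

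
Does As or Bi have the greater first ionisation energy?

As is in period 4, group 15; Bi is in period 6, group 15.
Across a period the outer electron is held more tightly (higher IE₁); down a group it sits in a higher shell, more shielded, and comes off more easily.
All are in group 15, so first ionization energy increases up the group.
So As has the greater first ionisation energy (As > Bi).

As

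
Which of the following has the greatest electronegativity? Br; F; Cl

F is in period 2, group 17; Cl is in period 3, group 17; Br is in period 4, group 17.
EN rises left→right (higher Z_eff, smaller atoms) and falls top→bottom (larger, more shielded atoms).
All are in group 17, so electronegativity increases up the group.
The greatest electronegativity among these belongs to F.

F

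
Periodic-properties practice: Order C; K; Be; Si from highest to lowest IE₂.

K, C, Be, Si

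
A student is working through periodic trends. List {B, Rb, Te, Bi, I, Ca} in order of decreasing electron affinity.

Electron affinity generally becomes more exothermic across a period toward the halogens and less exothermic down a group.
Neither a single period nor a single group — weigh both effects.
B > Ca: relative to Ca, both the across-period and down-group shifts push B's electron affinity up.
Rb > B: this pair runs against the simple trend — see the exception note.
Bi > Rb: period and group pull opposite ways; the across-period shift dominates (91 vs 47 kJ/mol).
Te > Bi: both effects reinforce here, so Te is clearly the higher of the two.
I > Te: I lies to the right of Te in period 5, so the across-period effect alone puts I higher.
Note the exception: Rb has a higher electron affinity than B, contrary to the simple trend — B's ns²np¹ configuration gives only a small electron affinity — the sparsely filled np subshell binds an added electron weakly.
Note the exception: Rb has a higher electron affinity than Ca, contrary to the simple trend — adding an electron to Ca (ns²) has to open a new, higher-energy np subshell, which is unfavourable.
Approximate values (kJ/mol): B 27, Ca 2, Rb 47, Te 190, I 295, Bi 91.
So from highest to lowest: I > Te > Bi > Rb > B > Ca.

I, Te, Bi, Rb, B, Ca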